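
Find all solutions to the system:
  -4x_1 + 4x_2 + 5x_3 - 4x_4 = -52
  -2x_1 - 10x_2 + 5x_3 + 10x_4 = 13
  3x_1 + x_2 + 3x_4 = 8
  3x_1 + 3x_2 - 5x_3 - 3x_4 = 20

Row-reduce:
R1 ← R1 / (-4).
R2 ← R2 + 2·R1.
R3 ← R3 − 3·R1.
R4 ← R4 − 3·R1.
R2 ← R2 / (-12).
R1 ← R1 + 1·R2.
R3 ← R3 − 4·R2.
R4 ← R4 − 6·R2.
R3 ← R3 / (55/12).
R1 ← R1 + 35/24·R3.
R2 ← R2 + 5/24·R3.
Row 4 reduces to 0 = 1/2, a contradiction. The system is inconsistent.

no solution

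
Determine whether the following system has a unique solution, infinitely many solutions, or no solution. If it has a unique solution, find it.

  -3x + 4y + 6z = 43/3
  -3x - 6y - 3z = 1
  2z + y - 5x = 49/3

x = -3, y = 4/3, z = 0

Row-reduce the augmented matrix:
R1 ← R1 / (-3).
R2 ← R2 + 3·R1.
R3 ← R3 + 5·R1.
R2 ← R2 / (-10).
R1 ← R1 + 4/3·R2.
R3 ← R3 + 17/3·R2.
R3 ← R3 / (-29/10).
R1 ← R1 + 4/5·R3.
R2 ← R2 − 9/10·R3.
Reading off the reduced rows gives x = -3, y = 4/3, z = 0.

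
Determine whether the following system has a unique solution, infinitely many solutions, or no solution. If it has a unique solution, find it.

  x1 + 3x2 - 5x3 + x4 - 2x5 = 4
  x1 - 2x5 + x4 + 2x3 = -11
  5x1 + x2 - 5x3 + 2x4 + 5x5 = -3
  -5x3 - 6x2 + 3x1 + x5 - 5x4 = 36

Row-reduce:
R2 ← R2 − 1·R1.
R3 ← R3 − 5·R1.
R4 ← R4 − 3·R1.
R2 ← R2 / (-3).
R1 ← R1 − 3·R2.
R3 ← R3 + 14·R2.
R4 ← R4 + 15·R2.
R3 ← R3 / (-38/3).
R1 ← R1 − 2·R3.
R2 ← R2 + 7/3·R3.
R4 ← R4 + 25·R3.
R4 ← R4 / (-79/38).
R1 ← R1 − 10/19·R4.
R2 ← R2 − 21/38·R4.
R3 ← R3 − 9/38·R4.
Rank is 4 with 5 unknowns, leaving x5 free.

infinitely many solutions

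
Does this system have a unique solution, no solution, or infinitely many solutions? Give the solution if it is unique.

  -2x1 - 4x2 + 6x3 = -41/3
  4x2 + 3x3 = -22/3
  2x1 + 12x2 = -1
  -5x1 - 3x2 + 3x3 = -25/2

x1 = 3/2, x2 = -1/3, x3 = -2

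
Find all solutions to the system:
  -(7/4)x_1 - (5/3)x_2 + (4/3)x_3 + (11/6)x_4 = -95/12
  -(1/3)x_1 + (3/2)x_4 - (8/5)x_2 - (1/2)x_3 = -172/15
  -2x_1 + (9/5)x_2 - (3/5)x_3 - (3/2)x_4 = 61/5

Row-reduce:
R1 ← R1 / (-7/4).
R2 ← R2 + 1/3·R1.
R3 ← R3 + 2·R1.
R2 ← R2 / (-404/315).
R1 ← R1 − 20/21·R2.
R3 ← R3 − 389/105·R2.
R3 ← R3 / (-17379/4040).
R1 ← R1 + 267/202·R3.
R2 ← R2 − 475/808·R3.
Rank is 3 with 4 unknowns, leaving x_4 free.

infinitely many solutions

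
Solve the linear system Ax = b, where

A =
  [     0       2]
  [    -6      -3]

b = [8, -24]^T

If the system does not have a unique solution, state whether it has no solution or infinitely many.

x_1 = 2, x_2 = 4

Row-reduce the augmented matrix:
Swap R1 and R2.
R1 ← R1 / (-6).
R2 ← R2 / (2).
R1 ← R1 − 1/2·R2.
Reading off the reduced rows gives x_1 = 2, x_2 = 4.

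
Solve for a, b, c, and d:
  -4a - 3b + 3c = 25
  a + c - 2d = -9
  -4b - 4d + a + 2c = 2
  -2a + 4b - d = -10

a = -4, b = -4, c = -1, d = 2

Row-reduce the augmented matrix:
R1 ← R1 / (-4).
R2 ← R2 − 1·R1.
R3 ← R3 − 1·R1.
R4 ← R4 + 2·R1.
R2 ← R2 / (-3/4).
R1 ← R1 − 3/4·R2.
R3 ← R3 + 19/4·R2.
R4 ← R4 − 11/2·R2.
R3 ← R3 / (-25/3).
R1 ← R1 − 1·R3.
R2 ← R2 + 7/3·R3.
R4 ← R4 − 34/3·R3.
R4 ← R4 / (-97/25).
R1 ← R1 + 24/25·R4.
R2 ← R2 − 6/25·R4.
R3 ← R3 + 26/25·R4.
Reading off the reduced rows gives a = -4, b = -4, c = -1, d = 2.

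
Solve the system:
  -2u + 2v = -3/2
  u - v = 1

no solution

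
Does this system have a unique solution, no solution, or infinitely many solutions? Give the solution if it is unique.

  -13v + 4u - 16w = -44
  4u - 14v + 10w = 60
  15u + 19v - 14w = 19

u = 5, v = 0, w = 4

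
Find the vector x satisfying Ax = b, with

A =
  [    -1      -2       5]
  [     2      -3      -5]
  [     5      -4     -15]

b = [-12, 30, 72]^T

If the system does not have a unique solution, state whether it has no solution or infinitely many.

Row-reduce:
R1 ← R1 / (-1).
R2 ← R2 − 2·R1.
R3 ← R3 − 5·R1.
R2 ← R2 / (-7).
R1 ← R1 − 2·R2.
R3 ← R3 + 14·R2.
Rank is 2 with 3 unknowns, leaving x_3 free.

infinitely many solutions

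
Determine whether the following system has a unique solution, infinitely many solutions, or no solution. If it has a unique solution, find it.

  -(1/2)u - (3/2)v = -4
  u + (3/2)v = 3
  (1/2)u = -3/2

Row-reduce:
R1 ← R1 / (-1/2).
R2 ← R2 − 1·R1.
R3 ← R3 − 1/2·R1.
R2 ← R2 / (-3/2).
R1 ← R1 − 3·R2.
R3 ← R3 + 3/2·R2.
Row 3 reduces to 0 = -1/2, a contradiction. The system is inconsistent.

no solution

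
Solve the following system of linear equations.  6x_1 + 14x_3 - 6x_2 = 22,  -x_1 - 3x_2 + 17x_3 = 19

infinitely many solutions

Row-reduce:
R1 ← R1 / (6).
R2 ← R2 + 1·R1.
R2 ← R2 / (-4).
R1 ← R1 + 1·R2.
Rank is 2 with 3 unknowns, leaving x_3 free.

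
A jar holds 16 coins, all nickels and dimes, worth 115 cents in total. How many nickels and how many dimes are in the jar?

nickels: 9, dimes: 7

Let n = nickels, d = dimes.
  n + d = 16
  5n + 10d = 115
Row-reduce the augmented matrix:
R2 ← R2 − 5·R1.
R2 ← R2 / (5).
R1 ← R1 − 1·R2.
Reading off the reduced rows gives n = 9, d = 7.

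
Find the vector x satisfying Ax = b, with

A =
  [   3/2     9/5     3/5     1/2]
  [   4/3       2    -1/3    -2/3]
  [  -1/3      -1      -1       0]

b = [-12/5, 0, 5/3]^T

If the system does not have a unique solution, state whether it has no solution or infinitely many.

Row-reduce:
R1 ← R1 / (3/2).
R2 ← R2 − 4/3·R1.
R3 ← R3 + 1/3·R1.
R2 ← R2 / (2/5).
R1 ← R1 − 6/5·R2.
R3 ← R3 + 3/5·R2.
R3 ← R3 / (-13/6).
R1 ← R1 − 3·R3.
R2 ← R2 + 13/6·R3.
Rank is 3 with 4 unknowns, leaving x_4 free.

infinitely many solutions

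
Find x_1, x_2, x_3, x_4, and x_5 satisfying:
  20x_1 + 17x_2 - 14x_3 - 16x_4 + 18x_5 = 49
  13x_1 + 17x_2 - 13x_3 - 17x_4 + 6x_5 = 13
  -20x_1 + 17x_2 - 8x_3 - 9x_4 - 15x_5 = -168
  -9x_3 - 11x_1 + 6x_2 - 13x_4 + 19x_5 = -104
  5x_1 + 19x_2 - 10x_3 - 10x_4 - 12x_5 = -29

x_1 = 6, x_2 = -1, x_3 = 5, x_4 = -1, x_5 = 0

Row-reduce the augmented matrix:
R1 ← R1 / (20).
R2 ← R2 − 13·R1.
R3 ← R3 + 20·R1.
R4 ← R4 + 11·R1.
R5 ← R5 − 5·R1.
R2 ← R2 / (119/20).
R1 ← R1 − 17/20·R2.
R3 ← R3 − 34·R2.
R4 ← R4 − 307/20·R2.
R5 ← R5 − 59/4·R2.
R3 ← R3 / (2/7).
R1 ← R1 + 1/7·R3.
R2 ← R2 + 78/119·R3.
R4 ← R4 + 790/119·R3.
R5 ← R5 − 377/119·R3.
R4 ← R4 / (4941/17).
R1 ← R1 − 13/2·R4.
R2 ← R2 − 477/17·R4.
R3 ← R3 − 89/2·R4.
R5 ← R5 + 4441/34·R4.
R5 ← R5 / (-56927/9882).
R1 ← R1 − 403/9882·R5.
R2 ← R2 + 1841/549·R5.
R3 ← R3 + 86179/9882·R5.
R4 ← R4 − 14792/4941·R5.
Reading off the reduced rows gives x_1 = 6, x_2 = -1, x_3 = 5, x_4 = -1, x_5 = 0.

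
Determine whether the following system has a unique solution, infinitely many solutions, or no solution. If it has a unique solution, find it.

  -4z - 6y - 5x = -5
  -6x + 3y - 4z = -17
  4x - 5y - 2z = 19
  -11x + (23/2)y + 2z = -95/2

Row-reduce:
R1 ← R1 / (-5).
R2 ← R2 + 6·R1.
R3 ← R3 − 4·R1.
R4 ← R4 + 11·R1.
R2 ← R2 / (51/5).
R1 ← R1 − 6/5·R2.
R3 ← R3 + 49/5·R2.
R4 ← R4 − 247/10·R2.
R3 ← R3 / (-226/51).
R1 ← R1 − 12/17·R3.
R2 ← R2 − 4/51·R3.
R4 ← R4 − 452/51·R3.
Row 4 reduces to 0 = -1, a contradiction. The system is inconsistent.

no solution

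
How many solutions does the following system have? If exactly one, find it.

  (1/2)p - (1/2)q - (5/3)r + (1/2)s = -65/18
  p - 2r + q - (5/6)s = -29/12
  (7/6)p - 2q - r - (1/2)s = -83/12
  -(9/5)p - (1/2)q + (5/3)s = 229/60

Row-reduce the augmented matrix:
R1 ← R1 / (1/2).
R2 ← R2 − 1·R1.
R3 ← R3 − 7/6·R1.
R4 ← R4 + 9/5·R1.
R2 ← R2 / (2).
R1 ← R1 + 1·R2.
R3 ← R3 + 5/6·R2.
R4 ← R4 + 23/10·R2.
R3 ← R3 / (31/9).
R1 ← R1 + 8/3·R3.
R2 ← R2 − 2/3·R3.
R4 ← R4 + 67/15·R3.
R4 ← R4 / (-278/155).
R1 ← R1 + 223/124·R4.
R2 ← R2 + 83/186·R4.
R3 ← R3 + 175/248·R4.
Reading off the reduced rows gives p = -3, q = 3/2, r = 2/3, s = -1/2.

p = -3, q = 3/2, r = 2/3, s = -1/2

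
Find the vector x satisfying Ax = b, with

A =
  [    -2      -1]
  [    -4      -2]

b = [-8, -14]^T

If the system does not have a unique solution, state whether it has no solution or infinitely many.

no solution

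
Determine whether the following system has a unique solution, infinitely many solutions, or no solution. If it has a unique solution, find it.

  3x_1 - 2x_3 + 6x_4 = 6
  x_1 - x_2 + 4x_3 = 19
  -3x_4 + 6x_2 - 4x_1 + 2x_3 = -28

infinitely many solutions

Row-reduce:
R1 ← R1 / (3).
R2 ← R2 − 1·R1.
R3 ← R3 + 4·R1.
R2 ← R2 / (-1).
R3 ← R3 − 6·R2.
R3 ← R3 / (82/3).
R1 ← R1 + 2/3·R3.
R2 ← R2 + 14/3·R3.
Rank is 3 with 4 unknowns, leaving x_4 free.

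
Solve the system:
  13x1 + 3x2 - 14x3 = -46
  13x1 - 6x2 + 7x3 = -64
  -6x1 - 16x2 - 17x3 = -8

Row-reduce the augmented matrix:
R1 ← R1 / (13).
R2 ← R2 − 13·R1.
R3 ← R3 + 6·R1.
R2 ← R2 / (-9).
R1 ← R1 − 3/13·R2.
R3 ← R3 + 190/13·R2.
R3 ← R3 / (-2245/39).
R1 ← R1 + 7/13·R3.
R2 ← R2 + 7/3·R3.
Reading off the reduced rows gives x1 = -4, x2 = 2, x3 = 0.

x1 = -4, x2 = 2, x3 = 0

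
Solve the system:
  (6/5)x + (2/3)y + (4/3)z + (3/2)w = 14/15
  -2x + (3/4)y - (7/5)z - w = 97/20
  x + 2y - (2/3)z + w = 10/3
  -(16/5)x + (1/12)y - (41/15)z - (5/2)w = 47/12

infinitely many solutions

Row-reduce:
R1 ← R1 / (6/5).
R2 ← R2 + 2·R1.
R3 ← R3 − 1·R1.
R4 ← R4 + 16/5·R1.
R2 ← R2 / (67/36).
R1 ← R1 − 5/9·R2.
R3 ← R3 − 13/9·R2.
R4 ← R4 − 67/36·R2.
R3 ← R3 / (-2428/1005).
R1 ← R1 − 58/67·R3.
R2 ← R2 − 148/335·R3.
Rank is 3 with 4 unknowns, leaving w free.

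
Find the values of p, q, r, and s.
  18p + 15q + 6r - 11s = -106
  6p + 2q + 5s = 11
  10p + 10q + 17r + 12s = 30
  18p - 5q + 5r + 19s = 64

Row-reduce the augmented matrix:
R1 ← R1 / (18).
R2 ← R2 − 6·R1.
R3 ← R3 − 10·R1.
R4 ← R4 − 18·R1.
R2 ← R2 / (-3).
R1 ← R1 − 5/6·R2.
R3 ← R3 − 5/3·R2.
R4 ← R4 + 20·R2.
R3 ← R3 / (113/9).
R1 ← R1 + 2/9·R3.
R2 ← R2 − 2/3·R3.
R4 ← R4 − 37/3·R3.
R4 ← R4 / (-17051/339).
R1 ← R1 − 1493/678·R4.
R2 ← R2 + 464/113·R4.
R3 ← R3 − 619/339·R4.
Reading off the reduced rows gives p = -2, q = -1, r = 0, s = 5.

p = -2, q = -1, r = 0, s = 5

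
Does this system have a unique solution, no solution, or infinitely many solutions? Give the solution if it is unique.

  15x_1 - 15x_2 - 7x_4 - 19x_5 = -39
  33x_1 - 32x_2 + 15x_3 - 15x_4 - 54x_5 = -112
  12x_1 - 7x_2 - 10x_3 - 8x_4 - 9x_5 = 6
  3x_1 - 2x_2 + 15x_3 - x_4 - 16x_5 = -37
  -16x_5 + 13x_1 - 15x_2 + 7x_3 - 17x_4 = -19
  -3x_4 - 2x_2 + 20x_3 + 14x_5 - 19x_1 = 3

no solution

Row-reduce:
R1 ← R1 / (15).
R2 ← R2 − 33·R1.
R3 ← R3 − 12·R1.
R4 ← R4 − 3·R1.
R5 ← R5 − 13·R1.
R6 ← R6 + 19·R1.
R1 ← R1 + 1·R2.
R3 ← R3 − 5·R2.
R4 ← R4 − 1·R2.
R5 ← R5 + 2·R2.
R6 ← R6 + 21·R2.
R3 ← R3 / (-85).
R1 ← R1 − 15·R3.
R2 ← R2 − 15·R3.
R5 ← R5 − 37·R3.
R6 ← R6 − 335·R3.
Swap R4 and R5.
R4 ← R4 / (-15362/1275).
R1 ← R1 + 43/51·R4.
R2 ← R2 + 32/85·R4.
R3 ← R3 − 22/425·R4.
R6 ← R6 + 5306/255·R4.
Swap R5 and R6.
R5 ← R5 / (-81453/7681).
R1 ← R1 + 30417/15362·R5.
R2 ← R2 + 3897/7681·R5.
R3 ← R3 + 5897/7681·R5.
R4 ← R4 + 6781/15362·R5.
Row 6 reduces to 0 = -3, a contradiction. The system is inconsistent.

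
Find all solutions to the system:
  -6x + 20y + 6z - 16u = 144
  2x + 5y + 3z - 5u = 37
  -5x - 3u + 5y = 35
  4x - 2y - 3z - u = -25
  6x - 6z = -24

Row-reduce the augmented matrix:
R1 ← R1 / (-6).
R2 ← R2 − 2·R1.
R3 ← R3 + 5·R1.
R4 ← R4 − 4·R1.
R5 ← R5 − 6·R1.
R2 ← R2 / (35/3).
R1 ← R1 + 10/3·R2.
R3 ← R3 + 35/3·R2.
R4 ← R4 − 34/3·R2.
R5 ← R5 − 20·R2.
Swap R3 and R4.
R3 ← R3 / (-27/7).
R1 ← R1 − 3/7·R3.
R2 ← R2 − 3/7·R3.
R5 ← R5 + 60/7·R3.
Swap R4 and R5.
R4 ← R4 / (16/3).
R1 ← R1 + 7/15·R4.
R2 ← R2 + 16/15·R4.
R3 ← R3 − 19/45·R4.
R5 reduces to 0 = 0, so the extra equation is consistent.
Reading off the reduced rows gives x = -1, y = 6, z = 3, u = 0.

x = -1, y = 6, z = 3, u = 0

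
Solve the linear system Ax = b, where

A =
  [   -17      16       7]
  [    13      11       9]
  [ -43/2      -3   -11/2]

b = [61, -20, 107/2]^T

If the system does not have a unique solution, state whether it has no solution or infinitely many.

no solution

Row-reduce:
R1 ← R1 / (-17).
R2 ← R2 − 13·R1.
R3 ← R3 + 43/2·R1.
R2 ← R2 / (395/17).
R1 ← R1 + 16/17·R2.
R3 ← R3 + 395/17·R2.
Row 3 reduces to 0 = 3, a contradiction. The system is inconsistent.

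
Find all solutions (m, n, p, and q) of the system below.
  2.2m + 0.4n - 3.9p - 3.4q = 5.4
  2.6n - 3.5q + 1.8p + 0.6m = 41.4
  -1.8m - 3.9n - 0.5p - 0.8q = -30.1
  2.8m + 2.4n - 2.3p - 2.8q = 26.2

m = 6, n = 5, p = 6, q = -4

Row-reduce the augmented matrix:
R1 ← R1 / (11/5).
R2 ← R2 − 3/5·R1.
R3 ← R3 + 9/5·R1.
R4 ← R4 − 14/5·R1.
R2 ← R2 / (137/55).
R1 ← R1 − 2/11·R2.
R3 ← R3 + 393/110·R2.
R4 ← R4 − 104/55·R2.
R3 ← R3 / (1141/2740).
R1 ← R1 + 543/274·R3.
R2 ← R2 − 315/274·R3.
R4 ← R4 − 671/1370·R3.
R4 ← R4 / (137299/11410).
R1 ← R1 + 82071/2282·R4.
R2 ← R2 − 3104/163·R4.
R3 ← R3 + 19925/1141·R4.
Reading off the reduced rows gives m = 6, n = 5, p = 6, q = -4.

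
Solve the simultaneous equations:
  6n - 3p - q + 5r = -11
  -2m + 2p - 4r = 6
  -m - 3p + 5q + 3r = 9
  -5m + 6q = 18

Row-reduce:
Swap R1 and R2.
R1 ← R1 / (-2).
R3 ← R3 + 1·R1.
R4 ← R4 + 5·R1.
R2 ← R2 / (6).
R3 ← R3 / (-4).
R1 ← R1 + 1·R3.
R2 ← R2 + 1/2·R3.
R4 ← R4 + 5·R3.
R4 ← R4 / (-1/4).
R1 ← R1 + 5/4·R4.
R2 ← R2 + 19/24·R4.
R3 ← R3 + 5/4·R4.
Rank is 4 with 5 unknowns, leaving r free.

infinitely many solutions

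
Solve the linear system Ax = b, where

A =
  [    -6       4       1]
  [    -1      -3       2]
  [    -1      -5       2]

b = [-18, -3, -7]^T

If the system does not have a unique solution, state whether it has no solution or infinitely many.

Row-reduce the augmented matrix:
R1 ← R1 / (-6).
R2 ← R2 + 1·R1.
R3 ← R3 + 1·R1.
R2 ← R2 / (-11/3).
R1 ← R1 + 2/3·R2.
R3 ← R3 + 17/3·R2.
R3 ← R3 / (-1).
R1 ← R1 + 1/2·R3.
R2 ← R2 + 1/2·R3.
Reading off the reduced rows gives x_1 = 5, x_2 = 2, x_3 = 4.

x_1 = 5, x_2 = 2, x_3 = 4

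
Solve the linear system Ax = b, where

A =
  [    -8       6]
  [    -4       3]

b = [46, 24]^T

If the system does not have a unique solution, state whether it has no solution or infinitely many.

no solution

Row-reduce:
R1 ← R1 / (-8).
R2 ← R2 + 4·R1.
Row 2 reduces to 0 = 1, a contradiction. The system is inconsistent.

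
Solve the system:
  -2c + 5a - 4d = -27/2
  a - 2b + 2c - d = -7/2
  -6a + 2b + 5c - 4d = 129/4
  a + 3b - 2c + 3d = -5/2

a = -3, b = 2, c = 5/4, d = -1

Row-reduce the augmented matrix:
R1 ← R1 / (5).
R2 ← R2 − 1·R1.
R3 ← R3 + 6·R1.
R4 ← R4 − 1·R1.
R2 ← R2 / (-2).
R3 ← R3 − 2·R2.
R4 ← R4 − 3·R2.
R3 ← R3 / (5).
R1 ← R1 + 2/5·R3.
R2 ← R2 + 6/5·R3.
R4 ← R4 − 2·R3.
R4 ← R4 / (71/10).
R1 ← R1 + 38/25·R4.
R2 ← R2 + 103/50·R4.
R3 ← R3 + 9/5·R4.
Reading off the reduced rows gives a = -3, b = 2, c = 5/4, d = -1.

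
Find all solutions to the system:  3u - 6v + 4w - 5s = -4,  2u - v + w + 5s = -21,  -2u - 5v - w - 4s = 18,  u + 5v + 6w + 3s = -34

u = -1, v = 0, w = -4, s = -3

Row-reduce the augmented matrix:
R1 ← R1 / (3).
R2 ← R2 − 2·R1.
R3 ← R3 + 2·R1.
R4 ← R4 − 1·R1.
R2 ← R2 / (3).
R1 ← R1 + 2·R2.
R3 ← R3 + 9·R2.
R4 ← R4 − 7·R2.
R3 ← R3 / (-10/3).
R1 ← R1 − 2/9·R3.
R2 ← R2 + 5/9·R3.
R4 ← R4 − 77/9·R3.
R4 ← R4 / (917/30).
R1 ← R1 − 76/15·R4.
R2 ← R2 + 1/6·R4.
R3 ← R3 + 53/10·R4.
Reading off the reduced rows gives u = -1, v = 0, w = -4, s = -3.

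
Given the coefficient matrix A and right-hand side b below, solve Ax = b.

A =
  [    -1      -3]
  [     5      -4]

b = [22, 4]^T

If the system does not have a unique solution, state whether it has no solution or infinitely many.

Row-reduce the augmented matrix:
R1 ← R1 / (-1).
R2 ← R2 − 5·R1.
R2 ← R2 / (-19).
R1 ← R1 − 3·R2.
Reading off the reduced rows gives x_1 = -4, x_2 = -6.

x_1 = -4, x_2 = -6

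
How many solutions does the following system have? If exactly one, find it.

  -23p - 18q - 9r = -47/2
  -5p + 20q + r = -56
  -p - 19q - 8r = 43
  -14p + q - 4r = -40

no solution

Row-reduce:
R1 ← R1 / (-23).
R2 ← R2 + 5·R1.
R3 ← R3 + 1·R1.
R4 ← R4 + 14·R1.
R2 ← R2 / (550/23).
R1 ← R1 − 18/23·R2.
R3 ← R3 + 419/23·R2.
R4 ← R4 − 275/23·R2.
R3 ← R3 / (-1473/275).
R1 ← R1 − 81/275·R3.
R2 ← R2 − 34/275·R3.
Row 4 reduces to 0 = -1/4, a contradiction. The system is inconsistent.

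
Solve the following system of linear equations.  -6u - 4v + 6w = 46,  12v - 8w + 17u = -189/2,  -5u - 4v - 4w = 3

no solution

Row-reduce:
R1 ← R1 / (-6).
R2 ← R2 − 17·R1.
R3 ← R3 + 5·R1.
R2 ← R2 / (2/3).
R1 ← R1 − 2/3·R2.
R3 ← R3 + 2/3·R2.
Row 3 reduces to 0 = 1/2, a contradiction. The system is inconsistent.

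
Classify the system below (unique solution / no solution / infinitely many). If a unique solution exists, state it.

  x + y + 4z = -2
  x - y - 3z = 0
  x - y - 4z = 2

x = 0, y = 6, z = -2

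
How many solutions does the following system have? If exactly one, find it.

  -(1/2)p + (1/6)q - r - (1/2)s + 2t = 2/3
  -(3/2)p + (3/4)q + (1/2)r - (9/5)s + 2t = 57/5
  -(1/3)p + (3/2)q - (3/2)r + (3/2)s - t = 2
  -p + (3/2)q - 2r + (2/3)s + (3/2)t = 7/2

infinitely many solutions

Row-reduce:
R1 ← R1 / (-1/2).
R2 ← R2 + 3/2·R1.
R3 ← R3 + 1/3·R1.
R4 ← R4 + 1·R1.
R2 ← R2 / (1/4).
R1 ← R1 + 1/3·R2.
R3 ← R3 − 25/18·R2.
R4 ← R4 − 7/6·R2.
R3 ← R3 / (-365/18).
R1 ← R1 − 20/3·R3.
R2 ← R2 − 14·R3.
R4 ← R4 + 49/3·R3.
R4 ← R4 / (271/1095).
R1 ← R1 − 639/365·R4.
R2 ← R2 − 444/365·R4.
R3 ← R3 + 63/365·R4.
Rank is 4 with 5 unknowns, leaving t free.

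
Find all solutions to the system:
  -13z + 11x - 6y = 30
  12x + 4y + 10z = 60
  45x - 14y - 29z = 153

no solution

Row-reduce:
R1 ← R1 / (11).
R2 ← R2 − 12·R1.
R3 ← R3 − 45·R1.
R2 ← R2 / (116/11).
R1 ← R1 + 6/11·R2.
R3 ← R3 − 116/11·R2.
Row 3 reduces to 0 = 3, a contradiction. The system is inconsistent.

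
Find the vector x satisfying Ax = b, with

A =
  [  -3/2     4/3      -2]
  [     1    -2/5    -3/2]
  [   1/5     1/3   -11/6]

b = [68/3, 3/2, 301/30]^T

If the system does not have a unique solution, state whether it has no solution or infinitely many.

Row-reduce the augmented matrix:
R1 ← R1 / (-3/2).
R2 ← R2 − 1·R1.
R3 ← R3 − 1/5·R1.
R2 ← R2 / (22/45).
R1 ← R1 + 8/9·R2.
R3 ← R3 − 23/45·R2.
R3 ← R3 / (569/660).
R1 ← R1 + 42/11·R3.
R2 ← R2 + 255/44·R3.
Reading off the reduced rows gives x_1 = -4, x_2 = 5, x_3 = -5.

x_1 = -4, x_2 = 5, x_3 = -5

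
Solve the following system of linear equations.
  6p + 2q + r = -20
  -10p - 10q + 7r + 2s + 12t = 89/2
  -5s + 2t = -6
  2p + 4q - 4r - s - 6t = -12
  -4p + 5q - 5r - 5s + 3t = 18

no solution

Row-reduce:
R1 ← R1 / (6).
R2 ← R2 + 10·R1.
R4 ← R4 − 2·R1.
R5 ← R5 + 4·R1.
R2 ← R2 / (-20/3).
R1 ← R1 − 1/3·R2.
R4 ← R4 − 10/3·R2.
R5 ← R5 − 19/3·R2.
Swap R3 and R5.
R3 ← R3 / (39/10).
R1 ← R1 − 3/5·R3.
R2 ← R2 + 13/10·R3.
Swap R4 and R5.
R4 ← R4 / (-5).
R1 ← R1 − 15/26·R4.
R2 ← R2 + 4/3·R4.
R3 ← R3 + 31/39·R4.
Row 5 reduces to 0 = 1/4, a contradiction. The system is inconsistent.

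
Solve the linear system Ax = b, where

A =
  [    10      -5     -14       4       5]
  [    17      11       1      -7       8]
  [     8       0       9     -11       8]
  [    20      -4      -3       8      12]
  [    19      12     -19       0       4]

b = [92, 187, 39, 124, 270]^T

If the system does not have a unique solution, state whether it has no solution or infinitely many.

Row-reduce the augmented matrix:
R1 ← R1 / (10).
R2 ← R2 − 17·R1.
R3 ← R3 − 8·R1.
R4 ← R4 − 20·R1.
R5 ← R5 − 19·R1.
R2 ← R2 / (39/2).
R1 ← R1 + 1/2·R2.
R3 ← R3 − 4·R2.
R4 ← R4 − 6·R2.
R5 ← R5 − 43/2·R2.
R3 ← R3 / (2947/195).
R1 ← R1 + 149/195·R3.
R2 ← R2 − 248/195·R3.
R4 ← R4 − 1129/65·R3.
R5 ← R5 + 770/39·R3.
R4 ← R4 / (51021/2947).
R1 ← R1 + 1558/2947·R4.
R2 ← R2 − 734/2947·R4.
R3 ← R3 + 2217/2947·R4.
R5 ← R5 + 3047/421·R4.
R5 ← R5 / (-11221/17007).
R1 ← R1 − 10483/17007·R5.
R2 ← R2 + 5681/17007·R5.
R3 ← R3 − 908/5669·R5.
R4 ← R4 + 2516/17007·R5.
Reading off the reduced rows gives x_1 = 6, x_2 = 6, x_3 = -4, x_4 = -1, x_5 = 2.

x_1 = 6, x_2 = 6, x_3 = -4, x_4 = -1, x_5 = 2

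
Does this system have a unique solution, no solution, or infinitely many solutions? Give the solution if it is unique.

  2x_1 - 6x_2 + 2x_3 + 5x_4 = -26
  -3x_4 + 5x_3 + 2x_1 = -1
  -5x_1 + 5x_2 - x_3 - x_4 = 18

infinitely many solutions

Row-reduce:
R1 ← R1 / (2).
R2 ← R2 − 2·R1.
R3 ← R3 + 5·R1.
R2 ← R2 / (6).
R1 ← R1 + 3·R2.
R3 ← R3 + 10·R2.
R3 ← R3 / (9).
R1 ← R1 − 5/2·R3.
R2 ← R2 − 1/2·R3.
Rank is 3 with 4 unknowns, leaving x_4 free.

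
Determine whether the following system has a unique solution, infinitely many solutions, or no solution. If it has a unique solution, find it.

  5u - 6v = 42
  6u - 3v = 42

u = 6, v = -2

Row-reduce the augmented matrix:
R1 ← R1 / (5).
R2 ← R2 − 6·R1.
R2 ← R2 / (21/5).
R1 ← R1 + 6/5·R2.
Reading off the reduced rows gives u = 6, v = -2.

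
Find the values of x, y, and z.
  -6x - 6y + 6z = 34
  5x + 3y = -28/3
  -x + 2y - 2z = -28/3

x = -2/3, y = -2, z = 3

Row-reduce the augmented matrix:
R1 ← R1 / (-6).
R2 ← R2 − 5·R1.
R3 ← R3 + 1·R1.
R2 ← R2 / (-2).
R1 ← R1 − 1·R2.
R3 ← R3 − 3·R2.
R3 ← R3 / (9/2).
R1 ← R1 − 3/2·R3.
R2 ← R2 + 5/2·R3.
Reading off the reduced rows gives x = -2/3, y = -2, z = 3.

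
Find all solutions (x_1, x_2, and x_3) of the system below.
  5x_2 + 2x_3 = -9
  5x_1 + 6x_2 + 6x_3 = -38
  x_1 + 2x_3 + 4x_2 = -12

Row-reduce the augmented matrix:
Swap R1 and R2.
R1 ← R1 / (5).
R3 ← R3 − 1·R1.
R2 ← R2 / (5).
R1 ← R1 − 6/5·R2.
R3 ← R3 − 14/5·R2.
R3 ← R3 / (-8/25).
R1 ← R1 − 18/25·R3.
R2 ← R2 − 2/5·R3.
Reading off the reduced rows gives x_1 = -4, x_2 = -1, x_3 = -2.

x_1 = -4, x_2 = -1, x_3 = -2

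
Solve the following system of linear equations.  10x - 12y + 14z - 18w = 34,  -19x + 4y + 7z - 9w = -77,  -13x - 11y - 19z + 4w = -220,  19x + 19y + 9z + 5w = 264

x = 6, y = 5, z = 5, w = 2

Row-reduce the augmented matrix:
R1 ← R1 / (10).
R2 ← R2 + 19·R1.
R3 ← R3 + 13·R1.
R4 ← R4 − 19·R1.
R2 ← R2 / (-94/5).
R1 ← R1 + 6/5·R2.
R3 ← R3 + 133/5·R2.
R4 ← R4 − 209/5·R2.
R3 ← R3 / (-2272/47).
R1 ← R1 + 35/47·R3.
R2 ← R2 + 84/47·R3.
R4 ← R4 − 2684/47·R3.
R4 ← R4 / (-4295/568).
R1 ← R1 − 715/2272·R4.
R2 ← R2 − 429/568·R4.
R3 ← R3 + 1961/2272·R4.
Reading off the reduced rows gives x = 6, y = 5, z = 5, w = 2.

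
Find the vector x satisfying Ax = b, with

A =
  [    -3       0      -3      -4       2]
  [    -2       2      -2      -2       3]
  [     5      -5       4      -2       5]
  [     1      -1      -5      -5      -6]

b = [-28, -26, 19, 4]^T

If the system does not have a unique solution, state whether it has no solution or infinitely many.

infinitely many solutions

Row-reduce:
R1 ← R1 / (-3).
R2 ← R2 + 2·R1.
R3 ← R3 − 5·R1.
R4 ← R4 − 1·R1.
R2 ← R2 / (2).
R3 ← R3 + 5·R2.
R4 ← R4 + 1·R2.
R3 ← R3 / (-1).
R1 ← R1 − 1·R3.
R4 ← R4 + 6·R3.
R4 ← R4 / (36).
R1 ← R1 + 17/3·R4.
R2 ← R2 − 1/3·R4.
R3 ← R3 − 7·R4.
Rank is 4 with 5 unknowns, leaving x_5 free.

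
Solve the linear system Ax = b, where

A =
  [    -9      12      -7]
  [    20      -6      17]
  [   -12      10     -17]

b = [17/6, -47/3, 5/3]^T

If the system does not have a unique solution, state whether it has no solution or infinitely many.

x_1 = -3/2, x_2 = -1/2, x_3 = 2/3

Row-reduce the augmented matrix:
R1 ← R1 / (-9).
R2 ← R2 − 20·R1.
R3 ← R3 + 12·R1.
R2 ← R2 / (62/3).
R1 ← R1 + 4/3·R2.
R3 ← R3 + 6·R2.
R3 ← R3 / (-674/93).
R1 ← R1 − 27/31·R3.
R2 ← R2 − 13/186·R3.
Reading off the reduced rows gives x_1 = -3/2, x_2 = -1/2, x_3 = 2/3.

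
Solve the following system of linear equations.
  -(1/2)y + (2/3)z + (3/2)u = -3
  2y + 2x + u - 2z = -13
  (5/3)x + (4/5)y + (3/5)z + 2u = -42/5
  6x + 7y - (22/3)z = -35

Row-reduce:
Swap R1 and R2.
R1 ← R1 / (2).
R3 ← R3 − 5/3·R1.
R4 ← R4 − 6·R1.
R2 ← R2 / (-1/2).
R1 ← R1 − 1·R2.
R3 ← R3 + 13/15·R2.
R4 ← R4 − 1·R2.
R3 ← R3 / (10/9).
R1 ← R1 − 1/3·R3.
R2 ← R2 + 4/3·R3.
Row 4 reduces to 0 = -2, a contradiction. The system is inconsistent.

no solution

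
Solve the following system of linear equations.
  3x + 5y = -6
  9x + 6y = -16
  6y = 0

Row-reduce:
R1 ← R1 / (3).
R2 ← R2 − 9·R1.
R2 ← R2 / (-9).
R1 ← R1 − 5/3·R2.
R3 ← R3 − 6·R2.
Row 3 reduces to 0 = 4/3, a contradiction. The system is inconsistent.

no solution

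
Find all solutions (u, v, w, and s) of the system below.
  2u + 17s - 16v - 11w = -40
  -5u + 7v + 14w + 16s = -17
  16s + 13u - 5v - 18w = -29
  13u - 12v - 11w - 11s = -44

u = -4, v = 3, w = -3, s = -1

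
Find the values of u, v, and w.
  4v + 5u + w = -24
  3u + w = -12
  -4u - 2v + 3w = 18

u = -4, v = -1, w = 0

Row-reduce the augmented matrix:
R1 ← R1 / (5).
R2 ← R2 − 3·R1.
R3 ← R3 + 4·R1.
R2 ← R2 / (-12/5).
R1 ← R1 − 4/5·R2.
R3 ← R3 − 6/5·R2.
R3 ← R3 / (4).
R1 ← R1 − 1/3·R3.
R2 ← R2 + 1/6·R3.
Reading off the reduced rows gives u = -4, v = -1, w = 0.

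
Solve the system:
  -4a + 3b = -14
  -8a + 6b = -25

no solution

Row-reduce:
R1 ← R1 / (-4).
R2 ← R2 + 8·R1.
Row 2 reduces to 0 = 3, a contradiction. The system is inconsistent.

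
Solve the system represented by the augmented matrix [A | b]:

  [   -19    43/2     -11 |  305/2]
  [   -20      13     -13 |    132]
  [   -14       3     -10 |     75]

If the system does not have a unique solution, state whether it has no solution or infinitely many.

Row-reduce:
R1 ← R1 / (-19).
R2 ← R2 + 20·R1.
R3 ← R3 + 14·R1.
R2 ← R2 / (-183/19).
R1 ← R1 + 43/38·R2.
R3 ← R3 + 244/19·R2.
Row 3 reduces to 0 = 2/3, a contradiction. The system is inconsistent.

no solution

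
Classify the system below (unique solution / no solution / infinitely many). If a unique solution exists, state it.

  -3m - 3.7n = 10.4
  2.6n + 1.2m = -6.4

Row-reduce the augmented matrix:
R1 ← R1 / (-3).
R2 ← R2 − 6/5·R1.
R2 ← R2 / (28/25).
R1 ← R1 − 37/30·R2.
Reading off the reduced rows gives m = -1, n = -2.

m = -1, n = -2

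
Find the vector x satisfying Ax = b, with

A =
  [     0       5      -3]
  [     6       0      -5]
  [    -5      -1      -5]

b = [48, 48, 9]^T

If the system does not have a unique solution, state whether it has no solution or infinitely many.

Row-reduce the augmented matrix:
Swap R1 and R2.
R1 ← R1 / (6).
R3 ← R3 + 5·R1.
R2 ← R2 / (5).
R3 ← R3 + 1·R2.
R3 ← R3 / (-293/30).
R1 ← R1 + 5/6·R3.
R2 ← R2 + 3/5·R3.
Reading off the reduced rows gives x_1 = 3, x_2 = 6, x_3 = -6.

x_1 = 3, x_2 = 6, x_3 = -6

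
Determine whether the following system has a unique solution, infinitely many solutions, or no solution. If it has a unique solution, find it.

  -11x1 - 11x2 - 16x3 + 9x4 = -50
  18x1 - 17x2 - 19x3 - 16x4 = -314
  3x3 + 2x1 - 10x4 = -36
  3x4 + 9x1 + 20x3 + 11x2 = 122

Row-reduce the augmented matrix:
R1 ← R1 / (-11).
R2 ← R2 − 18·R1.
R3 ← R3 − 2·R1.
R4 ← R4 − 9·R1.
R2 ← R2 / (-35).
R1 ← R1 − 1·R2.
R3 ← R3 + 2·R2.
R4 ← R4 − 2·R2.
R3 ← R3 / (147/55).
R1 ← R1 − 9/55·R3.
R2 ← R2 − 71/55·R3.
R4 ← R4 − 238/55·R3.
R4 ← R4 / (166/7).
R1 ← R1 + 17/49·R4.
R2 ← R2 − 198/49·R4.
R3 ← R3 + 152/49·R4.
Reading off the reduced rows gives x1 = -4, x2 = 6, x3 = 4, x4 = 4.

x1 = -4, x2 = 6, x3 = 4, x4 = 4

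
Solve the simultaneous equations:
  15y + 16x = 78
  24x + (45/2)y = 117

Row-reduce:
R1 ← R1 / (16).
R2 ← R2 − 24·R1.
Rank is 1 with 2 unknowns, leaving y free.

infinitely many solutions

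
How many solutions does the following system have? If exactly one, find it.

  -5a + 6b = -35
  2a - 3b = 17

a = 1, b = -5

Row-reduce the augmented matrix:
R1 ← R1 / (-5).
R2 ← R2 − 2·R1.
R2 ← R2 / (-3/5).
R1 ← R1 + 6/5·R2.
Reading off the reduced rows gives a = 1, b = -5.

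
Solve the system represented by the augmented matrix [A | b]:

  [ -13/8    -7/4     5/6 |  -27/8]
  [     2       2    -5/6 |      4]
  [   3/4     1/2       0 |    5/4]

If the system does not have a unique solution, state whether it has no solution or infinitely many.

infinitely many solutions

Row-reduce:
R1 ← R1 / (-13/8).
R2 ← R2 − 2·R1.
R3 ← R3 − 3/4·R1.
R2 ← R2 / (-2/13).
R1 ← R1 − 14/13·R2.
R3 ← R3 + 4/13·R2.
Rank is 2 with 3 unknowns, leaving x_3 free.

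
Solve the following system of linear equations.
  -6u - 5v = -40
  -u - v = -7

From equation 2: u = 7 − v.
Substitute into equation 1 and solve: v = 2.
Then u = 5.

u = 5, v = 2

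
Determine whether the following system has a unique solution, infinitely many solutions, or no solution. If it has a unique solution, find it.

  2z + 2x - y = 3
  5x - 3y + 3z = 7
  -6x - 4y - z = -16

x = 2, y = 1, z = 0

Row-reduce the augmented matrix:
R1 ← R1 / (2).
R2 ← R2 − 5·R1.
R3 ← R3 + 6·R1.
R2 ← R2 / (-1/2).
R1 ← R1 + 1/2·R2.
R3 ← R3 + 7·R2.
R3 ← R3 / (33).
R1 ← R1 − 3·R3.
R2 ← R2 − 4·R3.
Reading off the reduced rows gives x = 2, y = 1, z = 0.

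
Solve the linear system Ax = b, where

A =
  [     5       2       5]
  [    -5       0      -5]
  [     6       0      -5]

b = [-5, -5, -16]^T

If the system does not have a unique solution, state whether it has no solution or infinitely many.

x_1 = -1, x_2 = -5, x_3 = 2

Row-reduce the augmented matrix:
R1 ← R1 / (5).
R2 ← R2 + 5·R1.
R3 ← R3 − 6·R1.
R2 ← R2 / (2).
R1 ← R1 − 2/5·R2.
R3 ← R3 + 12/5·R2.
R3 ← R3 / (-11).
R1 ← R1 − 1·R3.
Reading off the reduced rows gives x_1 = -1, x_2 = -5, x_3 = 2.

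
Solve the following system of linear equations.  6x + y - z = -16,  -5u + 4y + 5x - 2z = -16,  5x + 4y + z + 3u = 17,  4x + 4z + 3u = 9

x = -3, y = 5, z = 3, u = 3

Row-reduce the augmented matrix:
R1 ← R1 / (6).
R2 ← R2 − 5·R1.
R3 ← R3 − 5·R1.
R4 ← R4 − 4·R1.
R2 ← R2 / (19/6).
R1 ← R1 − 1/6·R2.
R3 ← R3 − 19/6·R2.
R4 ← R4 + 2/3·R2.
R3 ← R3 / (3).
R1 ← R1 + 2/19·R3.
R2 ← R2 + 7/19·R3.
R4 ← R4 − 84/19·R3.
R4 ← R4 / (-187/19).
R1 ← R1 − 31/57·R4.
R2 ← R2 + 34/57·R4.
R3 ← R3 − 8/3·R4.
Reading off the reduced rows gives x = -3, y = 5, z = 3, u = 3.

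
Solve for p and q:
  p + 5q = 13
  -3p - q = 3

Row-reduce the augmented matrix:
R2 ← R2 + 3·R1.
R2 ← R2 / (14).
R1 ← R1 − 5·R2.
Reading off the reduced rows gives p = -2, q = 3.

p = -2, q = 3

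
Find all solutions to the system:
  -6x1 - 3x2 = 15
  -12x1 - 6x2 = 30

infinitely many solutions

Row-reduce:
R1 ← R1 / (-6).
R2 ← R2 + 12·R1.
Rank is 1 with 2 unknowns, leaving x2 free.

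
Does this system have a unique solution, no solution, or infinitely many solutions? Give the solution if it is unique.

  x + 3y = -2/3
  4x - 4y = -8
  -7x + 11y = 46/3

Row-reduce the augmented matrix:
R2 ← R2 − 4·R1.
R3 ← R3 + 7·R1.
R2 ← R2 / (-16).
R1 ← R1 − 3·R2.
R3 ← R3 − 32·R2.
R3 reduces to 0 = 0, so the extra equation is consistent.
Reading off the reduced rows gives x = -5/3, y = 1/3.

x = -5/3, y = 1/3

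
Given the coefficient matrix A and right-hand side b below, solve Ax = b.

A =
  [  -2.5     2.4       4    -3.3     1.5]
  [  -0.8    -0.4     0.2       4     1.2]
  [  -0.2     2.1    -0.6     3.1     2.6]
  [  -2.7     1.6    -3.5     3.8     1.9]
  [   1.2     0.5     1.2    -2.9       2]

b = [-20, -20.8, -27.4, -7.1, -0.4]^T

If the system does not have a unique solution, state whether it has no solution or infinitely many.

Row-reduce the augmented matrix:
R1 ← R1 / (-5/2).
R2 ← R2 + 4/5·R1.
R3 ← R3 + 1/5·R1.
R4 ← R4 + 27/10·R1.
R5 ← R5 − 6/5·R1.
R2 ← R2 / (-146/125).
R1 ← R1 + 24/25·R2.
R3 ← R3 − 477/250·R2.
R4 ← R4 + 124/125·R2.
R5 ← R5 − 413/250·R2.
R3 ← R3 / (-3919/1460).
R1 ← R1 + 52/73·R3.
R2 ← R2 − 135/146·R3.
R4 ← R4 + 5039/730·R3.
R5 ← R5 − 465/292·R3.
R4 ← R4 / (-1051087/39190).
R1 ← R1 + 23201/3919·R4.
R2 ← R2 + 1273/3919·R4.
R3 ← R3 + 16970/3919·R4.
R5 ← R5 − 187383/19595·R4.
R5 ← R5 / (12806968/5255435).
R1 ← R1 + 14189/1051087·R5.
R2 ← R2 − 799780/1051087·R5.
R3 ← R3 − 220126/1051087·R5.
R4 ← R4 − 381460/1051087·R5.
Reading off the reduced rows gives x_1 = -1, x_2 = -5, x_3 = -6, x_4 = -5, x_5 = -2.

x_1 = -1, x_2 = -5, x_3 = -6, x_4 = -5, x_5 = -2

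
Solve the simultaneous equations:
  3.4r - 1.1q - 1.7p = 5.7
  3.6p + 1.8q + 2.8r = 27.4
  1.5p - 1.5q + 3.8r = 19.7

Row-reduce the augmented matrix:
R1 ← R1 / (-17/10).
R2 ← R2 − 18/5·R1.
R3 ← R3 − 3/2·R1.
R2 ← R2 / (-9/17).
R1 ← R1 − 11/17·R2.
R3 ← R3 + 42/17·R2.
R3 ← R3 / (-598/15).
R1 ← R1 − 92/9·R3.
R2 ← R2 + 170/9·R3.
Reading off the reduced rows gives p = 4, q = 1, r = 4.

p = 4, q = 1, r = 4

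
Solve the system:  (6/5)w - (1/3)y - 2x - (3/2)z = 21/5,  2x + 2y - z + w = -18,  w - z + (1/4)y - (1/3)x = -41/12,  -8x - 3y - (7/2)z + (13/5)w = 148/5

no solution

Row-reduce:
R1 ← R1 / (-2).
R2 ← R2 − 2·R1.
R3 ← R3 + 1/3·R1.
R4 ← R4 + 8·R1.
R2 ← R2 / (5/3).
R1 ← R1 − 1/6·R2.
R3 ← R3 − 11/36·R2.
R4 ← R4 + 5/3·R2.
R3 ← R3 / (-7/24).
R1 ← R1 − 1·R3.
R2 ← R2 + 3/2·R3.
Row 4 reduces to 0 = -1, a contradiction. The system is inconsistent.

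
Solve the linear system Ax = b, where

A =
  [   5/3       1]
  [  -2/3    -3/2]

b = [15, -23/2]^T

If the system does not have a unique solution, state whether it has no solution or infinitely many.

x_1 = 6, x_2 = 5

Row-reduce the augmented matrix:
R1 ← R1 / (5/3).
R2 ← R2 + 2/3·R1.
R2 ← R2 / (-11/10).
R1 ← R1 − 3/5·R2.
Reading off the reduced rows gives x_1 = 6, x_2 = 5.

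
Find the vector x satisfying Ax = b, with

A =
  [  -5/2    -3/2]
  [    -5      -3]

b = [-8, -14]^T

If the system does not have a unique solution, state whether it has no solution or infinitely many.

Row-reduce:
R1 ← R1 / (-5/2).
R2 ← R2 + 5·R1.
Row 2 reduces to 0 = 2, a contradiction. The system is inconsistent.

no solution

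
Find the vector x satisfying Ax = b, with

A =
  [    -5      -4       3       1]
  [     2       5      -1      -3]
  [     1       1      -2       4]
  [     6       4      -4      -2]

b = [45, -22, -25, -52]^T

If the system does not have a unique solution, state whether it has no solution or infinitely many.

Row-reduce the augmented matrix:
R1 ← R1 / (-5).
R2 ← R2 − 2·R1.
R3 ← R3 − 1·R1.
R4 ← R4 − 6·R1.
R2 ← R2 / (17/5).
R1 ← R1 − 4/5·R2.
R3 ← R3 − 1/5·R2.
R4 ← R4 + 4/5·R2.
R3 ← R3 / (-24/17).
R1 ← R1 + 11/17·R3.
R2 ← R2 − 1/17·R3.
R4 ← R4 + 6/17·R3.
R4 ← R4 / (-5/2).
R1 ← R1 + 19/12·R4.
R2 ← R2 + 7/12·R4.
R3 ← R3 + 37/12·R4.
Reading off the reduced rows gives x_1 = -4, x_2 = -3, x_3 = 5, x_4 = -2.

x_1 = -4, x_2 = -3, x_3 = 5, x_4 = -2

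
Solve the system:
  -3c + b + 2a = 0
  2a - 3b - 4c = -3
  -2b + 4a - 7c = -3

infinitely many solutions

Row-reduce:
R1 ← R1 / (2).
R2 ← R2 − 2·R1.
R3 ← R3 − 4·R1.
R2 ← R2 / (-4).
R1 ← R1 − 1/2·R2.
R3 ← R3 + 4·R2.
Rank is 2 with 3 unknowns, leaving c free.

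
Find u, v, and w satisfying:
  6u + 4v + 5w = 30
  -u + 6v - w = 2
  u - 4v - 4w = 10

Row-reduce the augmented matrix:
R1 ← R1 / (6).
R2 ← R2 + 1·R1.
R3 ← R3 − 1·R1.
R2 ← R2 / (20/3).
R1 ← R1 − 2/3·R2.
R3 ← R3 + 14/3·R2.
R3 ← R3 / (-99/20).
R1 ← R1 − 17/20·R3.
R2 ← R2 + 1/40·R3.
Reading off the reduced rows gives u = 6, v = 1, w = -2.

u = 6, v = 1, w = -2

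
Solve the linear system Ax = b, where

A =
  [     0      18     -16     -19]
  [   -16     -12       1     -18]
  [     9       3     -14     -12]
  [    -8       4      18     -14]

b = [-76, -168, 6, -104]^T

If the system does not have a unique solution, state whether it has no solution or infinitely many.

Row-reduce the augmented matrix:
Swap R1 and R2.
R1 ← R1 / (-16).
R3 ← R3 − 9·R1.
R4 ← R4 + 8·R1.
R2 ← R2 / (18).
R1 ← R1 − 3/4·R2.
R3 ← R3 + 15/4·R2.
R4 ← R4 − 10·R2.
R3 ← R3 / (-805/48).
R1 ← R1 − 29/48·R3.
R2 ← R2 + 8/9·R3.
R4 ← R4 − 475/18·R3.
R4 ← R4 / (-17140/483).
R1 ← R1 − 1573/1610·R4.
R2 ← R2 − 1579/4830·R4.
R3 ← R3 − 1252/805·R4.
Reading off the reduced rows gives x_1 = 6, x_2 = 0, x_3 = 0, x_4 = 4.

x_1 = 6, x_2 = 0, x_3 = 0, x_4 = 4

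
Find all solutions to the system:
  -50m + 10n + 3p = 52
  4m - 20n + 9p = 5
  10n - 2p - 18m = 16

Row-reduce:
R1 ← R1 / (-50).
R2 ← R2 − 4·R1.
R3 ← R3 + 18·R1.
R2 ← R2 / (-96/5).
R1 ← R1 + 1/5·R2.
R3 ← R3 − 32/5·R2.
Row 3 reduces to 0 = 1/3, a contradiction. The system is inconsistent.

no solution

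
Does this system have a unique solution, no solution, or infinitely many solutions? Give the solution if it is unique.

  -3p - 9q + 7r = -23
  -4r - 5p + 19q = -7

Row-reduce:
R1 ← R1 / (-3).
R2 ← R2 + 5·R1.
R2 ← R2 / (34).
R1 ← R1 − 3·R2.
Rank is 2 with 3 unknowns, leaving r free.

infinitely many solutions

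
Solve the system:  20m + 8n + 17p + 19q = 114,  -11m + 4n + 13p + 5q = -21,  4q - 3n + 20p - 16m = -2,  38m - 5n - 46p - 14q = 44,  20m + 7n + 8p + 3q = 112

m = 5, n = -2, p = 4, q = -2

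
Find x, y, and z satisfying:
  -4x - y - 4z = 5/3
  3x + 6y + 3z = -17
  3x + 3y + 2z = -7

Row-reduce the augmented matrix:
R1 ← R1 / (-4).
R2 ← R2 − 3·R1.
R3 ← R3 − 3·R1.
R2 ← R2 / (21/4).
R1 ← R1 − 1/4·R2.
R3 ← R3 − 9/4·R2.
R3 ← R3 / (-1).
R1 ← R1 − 1·R3.
Reading off the reduced rows gives x = 4/3, y = -3, z = -1.

x = 4/3, y = -3, z = -1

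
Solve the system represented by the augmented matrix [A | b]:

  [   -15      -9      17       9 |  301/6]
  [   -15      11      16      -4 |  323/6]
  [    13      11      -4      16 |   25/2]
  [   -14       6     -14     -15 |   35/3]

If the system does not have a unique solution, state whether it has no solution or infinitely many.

Row-reduce the augmented matrix:
R1 ← R1 / (-15).
R2 ← R2 + 15·R1.
R3 ← R3 − 13·R1.
R4 ← R4 + 14·R1.
R2 ← R2 / (20).
R1 ← R1 − 3/5·R2.
R3 ← R3 − 16/5·R2.
R4 ← R4 − 72/5·R2.
R3 ← R3 / (817/75).
R1 ← R1 + 331/300·R3.
R2 ← R2 + 1/20·R3.
R4 ← R4 + 2186/75·R3.
R4 ← R4 / (45103/817).
R1 ← R1 − 1970/817·R4.
R2 ← R2 + 434/817·R4.
R3 ← R3 − 1941/817·R4.
Reading off the reduced rows gives x_1 = -8/3, x_2 = 3/2, x_3 = 1/3, x_4 = 2.

x_1 = -8/3, x_2 = 3/2, x_3 = 1/3, x_4 = 2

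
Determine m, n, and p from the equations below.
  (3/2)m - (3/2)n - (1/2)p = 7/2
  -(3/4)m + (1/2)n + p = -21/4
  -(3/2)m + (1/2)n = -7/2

m = 3, n = 2, p = -4

Row-reduce the augmented matrix:
R1 ← R1 / (3/2).
R2 ← R2 + 3/4·R1.
R3 ← R3 + 3/2·R1.
R2 ← R2 / (-1/4).
R1 ← R1 + 1·R2.
R3 ← R3 + 1·R2.
R3 ← R3 / (-7/2).
R1 ← R1 + 10/3·R3.
R2 ← R2 + 3·R3.
Reading off the reduced rows gives m = 3, n = 2, p = -4.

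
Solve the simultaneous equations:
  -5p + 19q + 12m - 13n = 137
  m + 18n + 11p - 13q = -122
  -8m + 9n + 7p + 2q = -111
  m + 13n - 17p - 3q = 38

Row-reduce the augmented matrix:
R1 ← R1 / (12).
R2 ← R2 − 1·R1.
R3 ← R3 + 8·R1.
R4 ← R4 − 1·R1.
R2 ← R2 / (229/12).
R1 ← R1 + 13/12·R2.
R3 ← R3 − 1/3·R2.
R4 ← R4 − 169/12·R2.
R3 ← R3 / (794/229).
R1 ← R1 − 53/229·R3.
R2 ← R2 − 137/229·R3.
R4 ← R4 + 5727/229·R3.
R4 ← R4 / (90361/794).
R1 ← R1 + 191/794·R4.
R2 ← R2 + 2651/794·R4.
R3 ← R3 − 3417/794·R4.
Reading off the reduced rows gives m = 5, n = -4, p = -5, q = 0.

m = 5, n = -4, p = -5, q = 0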